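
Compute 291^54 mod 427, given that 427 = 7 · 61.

Mod 7: 291 ≡ 4; since 6 | 54, by Fermat 4^54 ≡ 1 (mod 7).
Mod 61: 291 ≡ 47; 47^54 ≡ 1 (mod 61).
Combine by CRT: x ≡ 1 (mod 7), x ≡ 1 (mod 61) ⇒ x ≡ 1 (mod 427).

1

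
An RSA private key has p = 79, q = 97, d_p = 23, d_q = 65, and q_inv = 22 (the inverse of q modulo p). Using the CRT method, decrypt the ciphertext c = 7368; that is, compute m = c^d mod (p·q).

m₁ = c^(d_p) mod p: c ≡ 21 (mod 79), and 21^23 mod 79 = 22.
m₂ = c^(d_q) mod q: c ≡ 93 (mod 97), and 93^65 mod 97 = 54.
h = q_inv·(m₁ − m₂) mod p = 22·(22 − 54) mod 79 = 7.
m = m₂ + h·q = 54 + 7·97 = 733.

733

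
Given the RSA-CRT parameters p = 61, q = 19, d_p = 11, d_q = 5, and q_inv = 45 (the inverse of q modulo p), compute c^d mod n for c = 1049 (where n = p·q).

m₁ = c^(d_p) mod p: c ≡ 12 (mod 61), and 12^11 mod 61 = 15.
m₂ = c^(d_q) mod q: c ≡ 4 (mod 19), and 4^5 mod 19 = 17.
h = q_inv·(m₁ − m₂) mod p = 45·(15 − 17) mod 61 = 32.
m = m₂ + h·q = 17 + 32·19 = 625.

625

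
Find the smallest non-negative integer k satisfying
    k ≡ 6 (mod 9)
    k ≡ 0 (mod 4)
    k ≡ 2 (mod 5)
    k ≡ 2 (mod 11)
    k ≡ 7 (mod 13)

From k ≡ 6 (mod 9) write k = 6 + 9t. Substituting into k ≡ 0 (mod 4) gives 9t ≡ 2 (mod 4), and since 1⁻¹ ≡ 1 (mod 4), t ≡ 2. Hence k ≡ 6 + 9·2 = 24 (mod 36).
From k ≡ 24 (mod 36) write k = 24 + 36t. Substituting into k ≡ 2 (mod 5) gives 36t ≡ 3 (mod 5), and since 1⁻¹ ≡ 1 (mod 5), t ≡ 3. Hence k ≡ 24 + 36·3 = 132 (mod 180).
From k ≡ 132 (mod 180) write k = 132 + 180t. Substituting into k ≡ 2 (mod 11) gives 180t ≡ 2 (mod 11), and since 4⁻¹ ≡ 3 (mod 11), t ≡ 6. Hence k ≡ 132 + 180·6 = 1212 (mod 1980).
From k ≡ 1212 (mod 1980) write k = 1212 + 1980t. Substituting into k ≡ 7 (mod 13) gives 1980t ≡ 4 (mod 13), and since 4⁻¹ ≡ 10 (mod 13), t ≡ 1. Hence k ≡ 1212 + 1980·1 = 3192 (mod 25740).

3192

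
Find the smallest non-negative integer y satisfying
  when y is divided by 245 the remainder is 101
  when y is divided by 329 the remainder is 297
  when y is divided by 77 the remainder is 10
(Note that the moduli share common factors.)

18721

Combine the congruences pairwise.
gcd(245, 329) = 7 and 7 | (297 − 101), so the pair is consistent; merging gives y ≡ 7206 (mod 11515), where 11515 = lcm(245, 329).
gcd(11515, 77) = 7 and 7 | (10 − 7206), so the pair is consistent; merging gives y ≡ 18721 (mod 126665), where 126665 = lcm(11515, 77).
The solution is unique modulo lcm(245, 329, 77) = 126665.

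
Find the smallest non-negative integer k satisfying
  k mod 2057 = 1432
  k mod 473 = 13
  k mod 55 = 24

Combine the congruences pairwise.
gcd(2057, 473) = 11 and 11 | (13 − 1432), so the pair is consistent; merging gives k ≡ 1432 (mod 88451), where 88451 = lcm(2057, 473).
gcd(88451, 55) = 11 and 11 | (24 − 1432), so the pair is consistent; merging gives k ≡ 178334 (mod 442255), where 442255 = lcm(88451, 55).
The solution is unique modulo lcm(2057, 473, 55) = 442255.

178334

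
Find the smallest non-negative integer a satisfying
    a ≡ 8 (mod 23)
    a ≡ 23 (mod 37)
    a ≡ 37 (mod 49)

From a ≡ 8 (mod 23) write a = 8 + 23t. Substituting into a ≡ 23 (mod 37) gives 23t ≡ 15 (mod 37), and since 23⁻¹ ≡ 29 (mod 37), t ≡ 28. Hence a ≡ 8 + 23·28 = 652 (mod 851).
From a ≡ 652 (mod 851) write a = 652 + 851t. Substituting into a ≡ 37 (mod 49) gives 851t ≡ 22 (mod 49), and since 18⁻¹ ≡ 30 (mod 49), t ≡ 23. Hence a ≡ 652 + 851·23 = 20225 (mod 41699).

20225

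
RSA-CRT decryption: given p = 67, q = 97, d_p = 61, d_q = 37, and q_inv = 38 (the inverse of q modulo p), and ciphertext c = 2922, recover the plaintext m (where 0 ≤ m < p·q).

m₁ = c^(d_p) mod p: c ≡ 41 (mod 67), and 41^61 mod 67 = 34.
m₂ = c^(d_q) mod q: c ≡ 12 (mod 97), and 12^37 mod 97 = 27.
h = q_inv·(m₁ − m₂) mod p = 38·(34 − 27) mod 67 = 65.
m = m₂ + h·q = 27 + 65·97 = 6332.

6332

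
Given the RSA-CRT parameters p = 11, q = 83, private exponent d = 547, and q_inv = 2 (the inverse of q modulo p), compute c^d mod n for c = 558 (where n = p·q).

d_p = d mod (p−1) = 547 mod 10 = 7; d_q = d mod (q−1) = 55.
m₁ = c^(d_p) mod p: c ≡ 8 (mod 11), and 8^7 mod 11 = 2.
m₂ = c^(d_q) mod q: c ≡ 60 (mod 83), and 60^55 mod 83 = 46.
h = q_inv·(m₁ − m₂) mod p = 2·(2 − 46) mod 11 = 0.
m = m₂ + h·q = 46 + 0·83 = 46.

46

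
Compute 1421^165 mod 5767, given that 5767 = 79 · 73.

Mod 79: 1421 ≡ 78; by Fermat, exponent reduces to 165 mod 78 = 9; 78^9 ≡ 78 (mod 79).
Mod 73: 1421 ≡ 34; by Fermat, exponent reduces to 165 mod 72 = 21; 34^21 ≡ 7 (mod 73).
Combine by CRT: x ≡ 78 (mod 79), x ≡ 7 (mod 73) ⇒ x ≡ 3949 (mod 5767).

3949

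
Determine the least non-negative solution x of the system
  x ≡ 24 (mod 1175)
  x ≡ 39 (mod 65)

Combine the congruences pairwise.
gcd(1175, 65) = 5 and 5 | (39 − 24), so the pair is consistent; merging gives x ≡ 3549 (mod 15275), where 15275 = lcm(1175, 65).
The solution is unique modulo lcm(1175, 65) = 15275.

3549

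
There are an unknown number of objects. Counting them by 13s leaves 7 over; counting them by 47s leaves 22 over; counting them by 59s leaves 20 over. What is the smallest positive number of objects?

The moduli are pairwise coprime; M = 13·47·59 = 36049.
M/13 = 2773; 2773 ≡ 4 (mod 13); 4·10 ≡ 1, so inverse 10.
M/47 = 767; 767 ≡ 15 (mod 47); 15·22 ≡ 1, so inverse 22.
M/59 = 611; 611 ≡ 21 (mod 59); 21·45 ≡ 1, so inverse 45.
N ≡ 7·2773·10 + 22·767·22 + 20·611·45 = 1115238.
1115238 mod 36049 = 33768.

33768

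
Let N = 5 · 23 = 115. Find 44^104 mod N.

101

Mod 5: 44 ≡ 4; since 4 | 104, by Fermat 4^104 ≡ 1 (mod 5).
Mod 23: 44 ≡ 21; by Fermat, exponent reduces to 104 mod 22 = 16; 21^16 ≡ 9 (mod 23).
Combine by CRT: x ≡ 1 (mod 5), x ≡ 9 (mod 23) ⇒ x ≡ 101 (mod 115).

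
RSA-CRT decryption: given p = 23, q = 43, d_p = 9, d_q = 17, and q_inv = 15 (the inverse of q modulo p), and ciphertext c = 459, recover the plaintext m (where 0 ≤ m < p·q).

m₁ = c^(d_p) mod p: c ≡ 22 (mod 23), and 22^9 mod 23 = 22.
m₂ = c^(d_q) mod q: c ≡ 29 (mod 43), and 29^17 mod 43 = 5.
h = q_inv·(m₁ − m₂) mod p = 15·(22 − 5) mod 23 = 2.
m = m₂ + h·q = 5 + 2·43 = 91.

91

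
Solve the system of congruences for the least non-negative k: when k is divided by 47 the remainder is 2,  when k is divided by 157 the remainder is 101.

From k ≡ 2 (mod 47) write k = 2 + 47t. Substituting into k ≡ 101 (mod 157) gives 47t ≡ 99 (mod 157), and since 47⁻¹ ≡ 147 (mod 157), t ≡ 109. Hence k ≡ 2 + 47·109 = 5125 (mod 7379).

5125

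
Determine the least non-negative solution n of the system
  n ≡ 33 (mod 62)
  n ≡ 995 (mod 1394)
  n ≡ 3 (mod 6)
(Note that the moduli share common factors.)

45603

gcd(62, 1394) = 2 and 2 | (995 − 33), so the pair is consistent; merging gives n ≡ 2389 (mod 43214), where 43214 = lcm(62, 1394).
gcd(43214, 6) = 2 and 2 | (3 − 2389), so the pair is consistent; merging gives n ≡ 45603 (mod 129642), where 129642 = lcm(43214, 6).
The solution is unique modulo lcm(62, 1394, 6) = 129642.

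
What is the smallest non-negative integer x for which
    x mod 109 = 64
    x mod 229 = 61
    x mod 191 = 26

3276822

The moduli are pairwise coprime; N = 109·229·191 = 4767551.
N/109 = 43739; 43739 ≡ 30 (mod 109); 30·40 ≡ 1, so inverse 40.
N/229 = 20819; 20819 ≡ 209 (mod 229); 209·103 ≡ 1, so inverse 103.
N/191 = 24961; 24961 ≡ 131 (mod 191); 131·35 ≡ 1, so inverse 35.
x ≡ 64·43739·40 + 61·20819·103 + 26·24961·35 = 265492127.
265492127 mod 4767551 = 3276822.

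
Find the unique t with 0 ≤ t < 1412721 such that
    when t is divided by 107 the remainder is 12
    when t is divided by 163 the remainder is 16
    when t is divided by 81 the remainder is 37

1112491

The moduli are pairwise coprime; N = 107·163·81 = 1412721.
N/107 = 13203; 13203 ≡ 42 (mod 107); 42·79 ≡ 1, so inverse 79.
N/163 = 8667; 8667 ≡ 28 (mod 163); 28·99 ≡ 1, so inverse 99.
N/81 = 17441; 17441 ≡ 26 (mod 81); 26·53 ≡ 1, so inverse 53.
t ≡ 12·13203·79 + 16·8667·99 + 37·17441·53 = 60446773.
60446773 mod 1412721 = 1112491.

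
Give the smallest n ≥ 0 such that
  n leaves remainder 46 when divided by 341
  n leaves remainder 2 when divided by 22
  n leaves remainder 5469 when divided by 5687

56652

gcd(341, 22) = 11 and 11 | (2 − 46), so the pair is consistent; merging gives n ≡ 46 (mod 682), where 682 = lcm(341, 22).
gcd(682, 5687) = 11 and 11 | (5469 − 46), so the pair is consistent; merging gives n ≡ 56652 (mod 352594), where 352594 = lcm(682, 5687).
The solution is unique modulo lcm(341, 22, 5687) = 352594.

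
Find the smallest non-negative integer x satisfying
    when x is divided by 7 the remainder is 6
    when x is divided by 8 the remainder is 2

Combine the congruences pairwise.
From x ≡ 6 (mod 7) write x = 6 + 7t. Substituting into x ≡ 2 (mod 8) gives 7t ≡ 4 (mod 8), and since 7⁻¹ ≡ 7 (mod 8), t ≡ 4. Hence x ≡ 6 + 7·4 = 34 (mod 56).

34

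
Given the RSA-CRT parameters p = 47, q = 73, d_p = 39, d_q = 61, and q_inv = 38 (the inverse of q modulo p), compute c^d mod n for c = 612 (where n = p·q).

2915

m₁ = c^(d_p) mod p: c ≡ 1 (mod 47), and 1^39 mod 47 = 1.
m₂ = c^(d_q) mod q: c ≡ 28 (mod 73), and 28^61 mod 73 = 68.
h = q_inv·(m₁ − m₂) mod p = 38·(1 − 68) mod 47 = 39.
m = m₂ + h·q = 68 + 39·73 = 2915.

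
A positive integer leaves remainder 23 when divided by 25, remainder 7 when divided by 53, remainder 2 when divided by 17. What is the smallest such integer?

The moduli are pairwise coprime; N = 25·53·17 = 22525.
N/25 = 901; 901 ≡ 1 (mod 25), inverse 1.
N/53 = 425; 425 ≡ 1 (mod 53), inverse 1.
N/17 = 1325; 1325 ≡ 16 (mod 17); 16·16 ≡ 1, so inverse 16.
x ≡ 23·901·1 + 7·425·1 + 2·1325·16 = 66098.
66098 mod 22525 = 21048.

21048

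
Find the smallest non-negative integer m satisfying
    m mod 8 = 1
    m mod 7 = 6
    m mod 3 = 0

From m ≡ 1 (mod 8) write m = 1 + 8t. Substituting into m ≡ 6 (mod 7) gives 8t ≡ 5 (mod 7), and since 1⁻¹ ≡ 1 (mod 7), t ≡ 5. Hence m ≡ 1 + 8·5 = 41 (mod 56).
From m ≡ 41 (mod 56) write m = 41 + 56t. Substituting into m ≡ 0 (mod 3) gives 56t ≡ 1 (mod 3), and since 2⁻¹ ≡ 2 (mod 3), t ≡ 2. Hence m ≡ 41 + 56·2 = 153 (mod 168).

153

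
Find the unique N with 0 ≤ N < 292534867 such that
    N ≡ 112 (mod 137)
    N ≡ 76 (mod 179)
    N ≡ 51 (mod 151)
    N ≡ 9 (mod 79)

The moduli are pairwise coprime; M = 137·179·151·79 = 292534867.
M/137 = 2135291; 2135291 ≡ 9 (mod 137); 9·61 ≡ 1, so inverse 61.
M/179 = 1634273; 1634273 ≡ 3 (mod 179); 3·60 ≡ 1, so inverse 60.
M/151 = 1937317; 1937317 ≡ 138 (mod 151); 138·58 ≡ 1, so inverse 58.
M/79 = 3702973; 3702973 ≡ 6 (mod 79); 6·66 ≡ 1, so inverse 66.
N ≡ 112·2135291·61 + 76·1634273·60 + 51·1937317·58 + 9·3702973·66 = 29970742640.
29970742640 mod 292534867 = 132186206.

132186206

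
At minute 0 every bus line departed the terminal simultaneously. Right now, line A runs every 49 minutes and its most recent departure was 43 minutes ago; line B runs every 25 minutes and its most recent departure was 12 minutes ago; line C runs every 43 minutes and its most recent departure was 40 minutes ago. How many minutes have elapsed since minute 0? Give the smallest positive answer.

Combine the congruences pairwise.
From t ≡ 43 (mod 49) write t = 43 + 49s. Substituting into t ≡ 12 (mod 25) gives 49s ≡ 19 (mod 25), and since 24⁻¹ ≡ 24 (mod 25), s ≡ 6. Hence t ≡ 43 + 49·6 = 337 (mod 1225).
From t ≡ 337 (mod 1225) write t = 337 + 1225s. Substituting into t ≡ 40 (mod 43) gives 1225s ≡ 4 (mod 43), and since 21⁻¹ ≡ 41 (mod 43), s ≡ 35. Hence t ≡ 337 + 1225·35 = 43212 (mod 52675).

43212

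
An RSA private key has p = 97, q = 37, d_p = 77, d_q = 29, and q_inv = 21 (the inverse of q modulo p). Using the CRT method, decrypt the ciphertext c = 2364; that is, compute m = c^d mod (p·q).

m₁ = c^(d_p) mod p: c ≡ 36 (mod 97), and 36^77 mod 97 = 62.
m₂ = c^(d_q) mod q: c ≡ 33 (mod 37), and 33^29 mod 37 = 16.
h = q_inv·(m₁ − m₂) mod p = 21·(62 − 16) mod 97 = 93.
m = m₂ + h·q = 16 + 93·37 = 3457.

3457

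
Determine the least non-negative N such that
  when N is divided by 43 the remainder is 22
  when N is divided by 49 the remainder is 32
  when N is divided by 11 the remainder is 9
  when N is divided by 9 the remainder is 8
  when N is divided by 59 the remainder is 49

The moduli are pairwise coprime; M = 43·49·11·9·59 = 12306987.
M/43 = 286209; 286209 ≡ 1 (mod 43), inverse 1.
M/49 = 251163; 251163 ≡ 38 (mod 49); 38·40 ≡ 1, so inverse 40.
M/11 = 1118817; 1118817 ≡ 7 (mod 11); 7·8 ≡ 1, so inverse 8.
M/9 = 1367443; 1367443 ≡ 1 (mod 9), inverse 1.
M/59 = 208593; 208593 ≡ 28 (mod 59); 28·19 ≡ 1, so inverse 19.
N ≡ 22·286209·1 + 32·251163·40 + 9·1118817·8 + 8·1367443·1 + 49·208593·19 = 613479689.
613479689 mod 12306987 = 10437326.

10437326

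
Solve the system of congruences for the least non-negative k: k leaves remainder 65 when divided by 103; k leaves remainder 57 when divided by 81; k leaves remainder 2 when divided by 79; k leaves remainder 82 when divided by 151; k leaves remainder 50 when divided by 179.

The moduli are pairwise coprime; N = 103·81·79·151·179 = 17814732813.
N/103 = 172958571; 172958571 ≡ 44 (mod 103); 44·96 ≡ 1, so inverse 96.
N/81 = 219934973; 219934973 ≡ 47 (mod 81); 47·50 ≡ 1, so inverse 50.
N/79 = 225502947; 225502947 ≡ 54 (mod 79); 54·60 ≡ 1, so inverse 60.
N/151 = 117978363; 117978363 ≡ 100 (mod 151); 100·74 ≡ 1, so inverse 74.
N/179 = 99523647; 99523647 ≡ 5 (mod 179); 5·36 ≡ 1, so inverse 36.
k ≡ 65·172958571·96 + 57·219934973·50 + 2·225502947·60 + 82·117978363·74 + 50·99523647·36 = 2628171781014.
2628171781014 mod 17814732813 = 9406057503.

9406057503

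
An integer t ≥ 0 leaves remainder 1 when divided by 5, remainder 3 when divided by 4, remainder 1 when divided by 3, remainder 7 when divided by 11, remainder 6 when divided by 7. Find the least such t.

From t ≡ 1 (mod 5) write t = 1 + 5s. Substituting into t ≡ 3 (mod 4) gives 5s ≡ 2 (mod 4), and since 1⁻¹ ≡ 1 (mod 4), s ≡ 2. Hence t ≡ 1 + 5·2 = 11 (mod 20).
From t ≡ 11 (mod 20) write t = 11 + 20s. Substituting into t ≡ 1 (mod 3) gives 20s ≡ 2 (mod 3), and since 2⁻¹ ≡ 2 (mod 3), s ≡ 1. Hence t ≡ 11 + 20·1 = 31 (mod 60).
From t ≡ 31 (mod 60) write t = 31 + 60s. Substituting into t ≡ 7 (mod 11) gives 60s ≡ 9 (mod 11), and since 5⁻¹ ≡ 9 (mod 11), s ≡ 4. Hence t ≡ 31 + 60·4 = 271 (mod 660).
From t ≡ 271 (mod 660) write t = 271 + 660s. Substituting into t ≡ 6 (mod 7) gives 660s ≡ 1 (mod 7), and since 2⁻¹ ≡ 4 (mod 7), s ≡ 4. Hence t ≡ 271 + 660·4 = 2911 (mod 4620).

2911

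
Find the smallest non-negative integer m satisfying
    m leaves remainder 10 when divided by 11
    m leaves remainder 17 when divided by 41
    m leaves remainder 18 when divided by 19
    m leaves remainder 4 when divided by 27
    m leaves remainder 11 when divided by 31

The moduli are pairwise coprime; N = 11·41·19·27·31 = 7172253.
N/11 = 652023; 652023 ≡ 9 (mod 11); 9·5 ≡ 1, so inverse 5.
N/41 = 174933; 174933 ≡ 27 (mod 41); 27·38 ≡ 1, so inverse 38.
N/19 = 377487; 377487 ≡ 14 (mod 19); 14·15 ≡ 1, so inverse 15.
N/27 = 265639; 265639 ≡ 13 (mod 27); 13·25 ≡ 1, so inverse 25.
N/31 = 231363; 231363 ≡ 10 (mod 31); 10·28 ≡ 1, so inverse 28.
m ≡ 10·652023·5 + 17·174933·38 + 18·377487·15 + 4·265639·25 + 11·231363·28 = 345353062.
345353062 mod 7172253 = 1084918.

1084918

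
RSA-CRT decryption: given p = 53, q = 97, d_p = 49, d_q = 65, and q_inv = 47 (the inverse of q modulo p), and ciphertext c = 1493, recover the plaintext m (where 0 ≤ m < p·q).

m₁ = c^(d_p) mod p: c ≡ 9 (mod 53), and 9^49 mod 53 = 4.
m₂ = c^(d_q) mod q: c ≡ 38 (mod 97), and 38^65 mod 97 = 87.
h = q_inv·(m₁ − m₂) mod p = 47·(4 − 87) mod 53 = 21.
m = m₂ + h·q = 87 + 21·97 = 2124.

2124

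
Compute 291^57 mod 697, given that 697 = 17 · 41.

Mod 17: 291 ≡ 2; by Fermat, exponent reduces to 57 mod 16 = 9; 2^9 ≡ 2 (mod 17).
Mod 41: 291 ≡ 4; by Fermat, exponent reduces to 57 mod 40 = 17; 4^17 ≡ 25 (mod 41).
Combine by CRT: x ≡ 2 (mod 17), x ≡ 25 (mod 41) ⇒ x ≡ 189 (mod 697).

189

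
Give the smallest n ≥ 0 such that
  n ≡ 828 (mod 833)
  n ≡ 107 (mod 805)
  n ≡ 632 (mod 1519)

Combine the congruences pairwise.
gcd(833, 805) = 7 and 7 | (107 − 828), so the pair is consistent; merging gives n ≡ 3327 (mod 95795), where 95795 = lcm(833, 805).
gcd(95795, 1519) = 49 and 49 | (632 − 3327), so the pair is consistent; merging gives n ≡ 1823432 (mod 2969645), where 2969645 = lcm(95795, 1519).
The solution is unique modulo lcm(833, 805, 1519) = 2969645.

1823432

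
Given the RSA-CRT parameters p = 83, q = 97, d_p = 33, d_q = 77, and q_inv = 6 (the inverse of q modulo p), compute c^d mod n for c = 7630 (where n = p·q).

6726

m₁ = c^(d_p) mod p: c ≡ 77 (mod 83), and 77^33 mod 83 = 3.
m₂ = c^(d_q) mod q: c ≡ 64 (mod 97), and 64^77 mod 97 = 33.
h = q_inv·(m₁ − m₂) mod p = 6·(3 − 33) mod 83 = 69.
m = m₂ + h·q = 33 + 69·97 = 6726.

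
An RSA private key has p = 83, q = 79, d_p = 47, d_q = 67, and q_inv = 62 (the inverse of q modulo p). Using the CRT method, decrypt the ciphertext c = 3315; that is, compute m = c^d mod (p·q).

m₁ = c^(d_p) mod p: c ≡ 78 (mod 83), and 78^47 mod 83 = 21.
m₂ = c^(d_q) mod q: c ≡ 76 (mod 79), and 76^67 mod 79 = 49.
h = q_inv·(m₁ − m₂) mod p = 62·(21 − 49) mod 83 = 7.
m = m₂ + h·q = 49 + 7·79 = 602.

602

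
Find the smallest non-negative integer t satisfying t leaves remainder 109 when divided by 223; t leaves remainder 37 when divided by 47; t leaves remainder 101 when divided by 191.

From t ≡ 109 (mod 223) write t = 109 + 223s. Substituting into t ≡ 37 (mod 47) gives 223s ≡ 22 (mod 47), and since 35⁻¹ ≡ 43 (mod 47), s ≡ 6. Hence t ≡ 109 + 223·6 = 1447 (mod 10481).
From t ≡ 1447 (mod 10481) write t = 1447 + 10481s. Substituting into t ≡ 101 (mod 191) gives 10481s ≡ 182 (mod 191), and since 167⁻¹ ≡ 183 (mod 191), s ≡ 72. Hence t ≡ 1447 + 10481·72 = 756079 (mod 2001871).

756079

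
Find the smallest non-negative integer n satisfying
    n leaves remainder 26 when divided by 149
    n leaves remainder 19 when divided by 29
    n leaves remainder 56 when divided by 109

426464

From n ≡ 26 (mod 149) write n = 26 + 149t. Substituting into n ≡ 19 (mod 29) gives 149t ≡ 22 (mod 29), and since 4⁻¹ ≡ 22 (mod 29), t ≡ 20. Hence n ≡ 26 + 149·20 = 3006 (mod 4321).
From n ≡ 3006 (mod 4321) write n = 3006 + 4321t. Substituting into n ≡ 56 (mod 109) gives 4321t ≡ 102 (mod 109), and since 70⁻¹ ≡ 95 (mod 109), t ≡ 98. Hence n ≡ 3006 + 4321·98 = 426464 (mod 470989).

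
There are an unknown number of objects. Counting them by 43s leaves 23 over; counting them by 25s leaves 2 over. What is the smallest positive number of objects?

152

Combine the congruences pairwise.
From N ≡ 23 (mod 43) write N = 23 + 43t. Substituting into N ≡ 2 (mod 25) gives 43t ≡ 4 (mod 25), and since 18⁻¹ ≡ 7 (mod 25), t ≡ 3. Hence N ≡ 23 + 43·3 = 152 (mod 1075).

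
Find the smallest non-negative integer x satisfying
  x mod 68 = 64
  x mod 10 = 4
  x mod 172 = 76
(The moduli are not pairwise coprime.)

13664

gcd(68, 10) = 2 and 2 | (4 − 64), so the pair is consistent; merging gives x ≡ 64 (mod 340), where 340 = lcm(68, 10).
gcd(340, 172) = 4 and 4 | (76 − 64), so the pair is consistent; merging gives x ≡ 13664 (mod 14620), where 14620 = lcm(340, 172).
The solution is unique modulo lcm(68, 10, 172) = 14620.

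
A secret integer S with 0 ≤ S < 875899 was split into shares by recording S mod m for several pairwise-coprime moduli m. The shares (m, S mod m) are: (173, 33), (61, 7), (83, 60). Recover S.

From S ≡ 33 (mod 173) write S = 33 + 173t. Substituting into S ≡ 7 (mod 61) gives 173t ≡ 35 (mod 61), and since 51⁻¹ ≡ 6 (mod 61), t ≡ 27. Hence S ≡ 33 + 173·27 = 4704 (mod 10553).
From S ≡ 4704 (mod 10553) write S = 4704 + 10553t. Substituting into S ≡ 60 (mod 83) gives 10553t ≡ 4 (mod 83), and since 12⁻¹ ≡ 7 (mod 83), t ≡ 28. Hence S ≡ 4704 + 10553·28 = 300188 (mod 875899).

300188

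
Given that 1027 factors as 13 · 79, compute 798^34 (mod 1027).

1013

Mod 13: 798 ≡ 5; by Fermat, exponent reduces to 34 mod 12 = 10; 5^10 ≡ 12 (mod 13).
Mod 79: 798 ≡ 8; 8^34 ≡ 65 (mod 79).
Combine by CRT: x ≡ 12 (mod 13), x ≡ 65 (mod 79) ⇒ x ≡ 1013 (mod 1027).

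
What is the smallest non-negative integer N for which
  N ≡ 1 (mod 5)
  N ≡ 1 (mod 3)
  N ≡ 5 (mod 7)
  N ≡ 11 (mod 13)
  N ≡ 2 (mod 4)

4366

The moduli are pairwise coprime; M = 5·3·7·13·4 = 5460.
M/5 = 1092; 1092 ≡ 2 (mod 5); 2·3 ≡ 1, so inverse 3.
M/3 = 1820; 1820 ≡ 2 (mod 3); 2·2 ≡ 1, so inverse 2.
M/7 = 780; 780 ≡ 3 (mod 7); 3·5 ≡ 1, so inverse 5.
M/13 = 420; 420 ≡ 4 (mod 13); 4·10 ≡ 1, so inverse 10.
M/4 = 1365; 1365 ≡ 1 (mod 4), inverse 1.
N ≡ 1·1092·3 + 1·1820·2 + 5·780·5 + 11·420·10 + 2·1365·1 = 75346.
75346 mod 5460 = 4366.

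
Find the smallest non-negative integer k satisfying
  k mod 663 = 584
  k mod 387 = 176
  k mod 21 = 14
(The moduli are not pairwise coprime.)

gcd(663, 387) = 3 and 3 | (176 − 584), so the pair is consistent; merging gives k ≡ 33071 (mod 85527), where 85527 = lcm(663, 387).
gcd(85527, 21) = 3 and 3 | (14 − 33071), so the pair is consistent; merging gives k ≡ 375179 (mod 598689), where 598689 = lcm(85527, 21).
The solution is unique modulo lcm(663, 387, 21) = 598689.

375179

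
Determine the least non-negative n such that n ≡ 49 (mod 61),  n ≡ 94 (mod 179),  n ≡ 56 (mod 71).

From n ≡ 49 (mod 61) write n = 49 + 61t. Substituting into n ≡ 94 (mod 179) gives 61t ≡ 45 (mod 179), and since 61⁻¹ ≡ 135 (mod 179), t ≡ 168. Hence n ≡ 49 + 61·168 = 10297 (mod 10919).
From n ≡ 10297 (mod 10919) write n = 10297 + 10919t. Substituting into n ≡ 56 (mod 71) gives 10919t ≡ 54 (mod 71), and since 56⁻¹ ≡ 52 (mod 71), t ≡ 39. Hence n ≡ 10297 + 10919·39 = 436138 (mod 775249).

436138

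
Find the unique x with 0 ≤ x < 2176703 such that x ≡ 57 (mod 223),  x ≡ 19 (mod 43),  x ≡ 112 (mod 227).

The moduli are pairwise coprime; N = 223·43·227 = 2176703.
N/223 = 9761; 9761 ≡ 172 (mod 223); 172·188 ≡ 1, so inverse 188.
N/43 = 50621; 50621 ≡ 10 (mod 43); 10·13 ≡ 1, so inverse 13.
N/227 = 9589; 9589 ≡ 55 (mod 227); 55·194 ≡ 1, so inverse 194.
x ≡ 57·9761·188 + 19·50621·13 + 112·9589·194 = 325452055.
325452055 mod 2176703 = 1123308.

1123308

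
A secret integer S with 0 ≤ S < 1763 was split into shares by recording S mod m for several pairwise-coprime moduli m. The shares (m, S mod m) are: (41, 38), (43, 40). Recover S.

1760

From S ≡ 38 (mod 41) write S = 38 + 41t. Substituting into S ≡ 40 (mod 43) gives 41t ≡ 2 (mod 43), and since 41⁻¹ ≡ 21 (mod 43), t ≡ 42. Hence S ≡ 38 + 41·42 = 1760 (mod 1763).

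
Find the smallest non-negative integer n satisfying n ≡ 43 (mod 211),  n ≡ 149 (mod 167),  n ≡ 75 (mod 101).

From n ≡ 43 (mod 211) write n = 43 + 211t. Substituting into n ≡ 149 (mod 167) gives 211t ≡ 106 (mod 167), and since 44⁻¹ ≡ 19 (mod 167), t ≡ 10. Hence n ≡ 43 + 211·10 = 2153 (mod 35237).
From n ≡ 2153 (mod 35237) write n = 2153 + 35237t. Substituting into n ≡ 75 (mod 101) gives 35237t ≡ 43 (mod 101), and since 89⁻¹ ≡ 42 (mod 101), t ≡ 89. Hence n ≡ 2153 + 35237·89 = 3138246 (mod 3558937).

3138246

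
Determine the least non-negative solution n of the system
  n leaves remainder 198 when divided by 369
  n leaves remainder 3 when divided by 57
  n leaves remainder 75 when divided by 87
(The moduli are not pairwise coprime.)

gcd(369, 57) = 3 and 3 | (3 − 198), so the pair is consistent; merging gives n ≡ 6102 (mod 7011), where 7011 = lcm(369, 57).
gcd(7011, 87) = 3 and 3 | (75 − 6102), so the pair is consistent; merging gives n ≡ 146322 (mod 203319), where 203319 = lcm(7011, 87).
The solution is unique modulo lcm(369, 57, 87) = 203319.

146322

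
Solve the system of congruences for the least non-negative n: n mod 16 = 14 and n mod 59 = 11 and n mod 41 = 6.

The moduli are pairwise coprime; M = 16·59·41 = 38704.
M/16 = 2419; 2419 ≡ 3 (mod 16); 3·11 ≡ 1, so inverse 11.
M/59 = 656; 656 ≡ 7 (mod 59); 7·17 ≡ 1, so inverse 17.
M/41 = 944; 944 ≡ 1 (mod 41), inverse 1.
n ≡ 14·2419·11 + 11·656·17 + 6·944·1 = 500862.
500862 mod 38704 = 36414.

36414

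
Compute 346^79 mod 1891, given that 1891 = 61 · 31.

Mod 61: 346 ≡ 41; by Fermat, exponent reduces to 79 mod 60 = 19; 41^19 ≡ 3 (mod 61).
Mod 31: 346 ≡ 5; by Fermat, exponent reduces to 79 mod 30 = 19; 5^19 ≡ 5 (mod 31).
Combine by CRT: x ≡ 3 (mod 61), x ≡ 5 (mod 31) ⇒ x ≡ 1772 (mod 1891).

1772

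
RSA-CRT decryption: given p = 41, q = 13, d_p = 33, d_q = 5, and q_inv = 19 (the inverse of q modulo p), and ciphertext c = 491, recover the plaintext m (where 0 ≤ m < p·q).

368

m₁ = c^(d_p) mod p: c ≡ 40 (mod 41), and 40^33 mod 41 = 40.
m₂ = c^(d_q) mod q: c ≡ 10 (mod 13), and 10^5 mod 13 = 4.
h = q_inv·(m₁ − m₂) mod p = 19·(40 − 4) mod 41 = 28.
m = m₂ + h·q = 4 + 28·13 = 368.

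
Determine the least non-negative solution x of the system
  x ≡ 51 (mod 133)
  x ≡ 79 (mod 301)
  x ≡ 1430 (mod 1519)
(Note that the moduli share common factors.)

Combine the congruences pairwise.
gcd(133, 301) = 7 and 7 | (79 − 51), so the pair is consistent; merging gives x ≡ 982 (mod 5719), where 5719 = lcm(133, 301).
gcd(5719, 1519) = 7 and 7 | (1430 − 982), so the pair is consistent; merging gives x ≡ 18139 (mod 1241023), where 1241023 = lcm(5719, 1519).
The solution is unique modulo lcm(133, 301, 1519) = 1241023.

18139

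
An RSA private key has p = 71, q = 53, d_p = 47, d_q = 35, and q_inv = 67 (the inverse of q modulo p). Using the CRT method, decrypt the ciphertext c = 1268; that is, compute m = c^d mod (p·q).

m₁ = c^(d_p) mod p: c ≡ 61 (mod 71), and 61^47 mod 71 = 53.
m₂ = c^(d_q) mod q: c ≡ 49 (mod 53), and 49^35 mod 53 = 47.
h = q_inv·(m₁ − m₂) mod p = 67·(53 − 47) mod 71 = 47.
m = m₂ + h·q = 47 + 47·53 = 2538.

2538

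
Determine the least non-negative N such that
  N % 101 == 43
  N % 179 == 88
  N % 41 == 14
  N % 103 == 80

9813405

Combine the congruences pairwise.
From N ≡ 43 (mod 101) write N = 43 + 101t. Substituting into N ≡ 88 (mod 179) gives 101t ≡ 45 (mod 179), and since 101⁻¹ ≡ 39 (mod 179), t ≡ 144. Hence N ≡ 43 + 101·144 = 14587 (mod 18079).
From N ≡ 14587 (mod 18079) write N = 14587 + 18079t. Substituting into N ≡ 14 (mod 41) gives 18079t ≡ 23 (mod 41), and since 39⁻¹ ≡ 20 (mod 41), t ≡ 9. Hence N ≡ 14587 + 18079·9 = 177298 (mod 741239).
From N ≡ 177298 (mod 741239) write N = 177298 + 741239t. Substituting into N ≡ 80 (mod 103) gives 741239t ≡ 45 (mod 103), and since 51⁻¹ ≡ 101 (mod 103), t ≡ 13. Hence N ≡ 177298 + 741239·13 = 9813405 (mod 76347617).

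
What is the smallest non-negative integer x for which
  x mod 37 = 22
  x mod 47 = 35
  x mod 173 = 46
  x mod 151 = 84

The moduli are pairwise coprime; N = 37·47·173·151 = 45427897.
N/37 = 1227781; 1227781 ≡ 10 (mod 37); 10·26 ≡ 1, so inverse 26.
N/47 = 966551; 966551 ≡ 43 (mod 47); 43·35 ≡ 1, so inverse 35.
N/173 = 262589; 262589 ≡ 148 (mod 173); 148·83 ≡ 1, so inverse 83.
N/151 = 300847; 300847 ≡ 55 (mod 151); 55·11 ≡ 1, so inverse 11.
x ≡ 22·1227781·26 + 35·966551·35 + 46·262589·83 + 84·300847·11 = 3166863137.
3166863137 mod 45427897 = 32338244.

32338244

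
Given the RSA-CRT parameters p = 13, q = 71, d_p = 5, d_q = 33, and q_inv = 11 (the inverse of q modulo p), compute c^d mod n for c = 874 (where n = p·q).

m₁ = c^(d_p) mod p: c ≡ 3 (mod 13), and 3^5 mod 13 = 9.
m₂ = c^(d_q) mod q: c ≡ 22 (mod 71), and 22^33 mod 71 = 11.
h = q_inv·(m₁ − m₂) mod p = 11·(9 − 11) mod 13 = 4.
m = m₂ + h·q = 11 + 4·71 = 295.

295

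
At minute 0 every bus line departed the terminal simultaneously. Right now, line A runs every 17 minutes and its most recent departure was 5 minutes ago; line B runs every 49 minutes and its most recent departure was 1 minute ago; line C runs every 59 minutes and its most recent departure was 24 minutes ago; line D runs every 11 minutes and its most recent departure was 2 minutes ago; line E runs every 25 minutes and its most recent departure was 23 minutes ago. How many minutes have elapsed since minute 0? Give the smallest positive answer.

10903873

The moduli are pairwise coprime; N = 17·49·59·11·25 = 13515425.
N/17 = 795025; 795025 ≡ 3 (mod 17); 3·6 ≡ 1, so inverse 6.
N/49 = 275825; 275825 ≡ 4 (mod 49); 4·37 ≡ 1, so inverse 37.
N/59 = 229075; 229075 ≡ 37 (mod 59); 37·8 ≡ 1, so inverse 8.
N/11 = 1228675; 1228675 ≡ 8 (mod 11); 8·7 ≡ 1, so inverse 7.
N/25 = 540617; 540617 ≡ 17 (mod 25); 17·3 ≡ 1, so inverse 3.
t ≡ 5·795025·6 + 1·275825·37 + 24·229075·8 + 2·1228675·7 + 23·540617·3 = 132542698.
132542698 mod 13515425 = 10903873.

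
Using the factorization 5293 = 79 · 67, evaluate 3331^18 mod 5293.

3881

Mod 79: 3331 ≡ 13; 13^18 ≡ 10 (mod 79).
Mod 67: 3331 ≡ 48; 48^18 ≡ 62 (mod 67).
Combine by CRT: x ≡ 10 (mod 79), x ≡ 62 (mod 67) ⇒ x ≡ 3881 (mod 5293).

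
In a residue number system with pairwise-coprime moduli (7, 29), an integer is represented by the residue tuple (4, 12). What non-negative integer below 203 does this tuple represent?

186

From x ≡ 4 (mod 7) write x = 4 + 7t. Substituting into x ≡ 12 (mod 29) gives 7t ≡ 8 (mod 29), and since 7⁻¹ ≡ 25 (mod 29), t ≡ 26. Hence x ≡ 4 + 7·26 = 186 (mod 203).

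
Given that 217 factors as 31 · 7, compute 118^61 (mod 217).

Mod 31: 118 ≡ 25; by Fermat, exponent reduces to 61 mod 30 = 1; 25^1 ≡ 25 (mod 31).
Mod 7: 118 ≡ 6; by Fermat, exponent reduces to 61 mod 6 = 1; 6^1 ≡ 6 (mod 7).
Combine by CRT: x ≡ 25 (mod 31), x ≡ 6 (mod 7) ⇒ x ≡ 118 (mod 217).

118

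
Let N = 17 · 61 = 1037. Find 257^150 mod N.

489

Mod 17: 257 ≡ 2; by Fermat, exponent reduces to 150 mod 16 = 6; 2^6 ≡ 13 (mod 17).
Mod 61: 257 ≡ 13; by Fermat, exponent reduces to 150 mod 60 = 30; 13^30 ≡ 1 (mod 61).
Combine by CRT: x ≡ 13 (mod 17), x ≡ 1 (mod 61) ⇒ x ≡ 489 (mod 1037).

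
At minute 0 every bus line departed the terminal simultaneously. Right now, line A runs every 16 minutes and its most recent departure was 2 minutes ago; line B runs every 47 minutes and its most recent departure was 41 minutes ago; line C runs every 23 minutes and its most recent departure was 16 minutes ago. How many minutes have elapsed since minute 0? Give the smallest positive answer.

Combine the congruences pairwise.
From t ≡ 2 (mod 16) write t = 2 + 16s. Substituting into t ≡ 41 (mod 47) gives 16s ≡ 39 (mod 47), and since 16⁻¹ ≡ 3 (mod 47), s ≡ 23. Hence t ≡ 2 + 16·23 = 370 (mod 752).
From t ≡ 370 (mod 752) write t = 370 + 752s. Substituting into t ≡ 16 (mod 23) gives 752s ≡ 14 (mod 23), and since 16⁻¹ ≡ 13 (mod 23), s ≡ 21. Hence t ≡ 370 + 752·21 = 16162 (mod 17296).

16162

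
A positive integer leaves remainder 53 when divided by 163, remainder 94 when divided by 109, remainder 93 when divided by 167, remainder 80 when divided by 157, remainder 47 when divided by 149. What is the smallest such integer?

The moduli are pairwise coprime; N = 163·109·167·157·149 = 69409112977.
N/163 = 425822779; 425822779 ≡ 112 (mod 163); 112·147 ≡ 1, so inverse 147.
N/109 = 636780853; 636780853 ≡ 19 (mod 109); 19·23 ≡ 1, so inverse 23.
N/167 = 415623431; 415623431 ≡ 10 (mod 167); 10·117 ≡ 1, so inverse 117.
N/157 = 442096261; 442096261 ≡ 118 (mod 157); 118·4 ≡ 1, so inverse 4.
N/149 = 465832973; 465832973 ≡ 118 (mod 149); 118·24 ≡ 1, so inverse 24.
x ≡ 53·425822779·147 + 94·636780853·23 + 93·415623431·117 + 80·442096261·4 + 47·465832973·24 = 9883634425150.
9883634425150 mod 69409112977 = 27540382416.

27540382416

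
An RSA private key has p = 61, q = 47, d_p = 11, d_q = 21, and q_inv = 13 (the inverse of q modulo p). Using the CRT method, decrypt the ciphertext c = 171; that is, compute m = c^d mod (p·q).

m₁ = c^(d_p) mod p: c ≡ 49 (mod 61), and 49^11 mod 61 = 46.
m₂ = c^(d_q) mod q: c ≡ 30 (mod 47), and 30^21 mod 47 = 20.
h = q_inv·(m₁ − m₂) mod p = 13·(46 − 20) mod 61 = 33.
m = m₂ + h·q = 20 + 33·47 = 1571.

1571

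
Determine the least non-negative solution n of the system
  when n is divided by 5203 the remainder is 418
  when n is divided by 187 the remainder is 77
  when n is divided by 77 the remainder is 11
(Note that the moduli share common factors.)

gcd(5203, 187) = 11 and 11 | (77 − 418), so the pair is consistent; merging gives n ≡ 83666 (mod 88451), where 88451 = lcm(5203, 187).
gcd(88451, 77) = 11 and 11 | (11 − 83666), so the pair is consistent; merging gives n ≡ 525921 (mod 619157), where 619157 = lcm(88451, 77).
The solution is unique modulo lcm(5203, 187, 77) = 619157.

525921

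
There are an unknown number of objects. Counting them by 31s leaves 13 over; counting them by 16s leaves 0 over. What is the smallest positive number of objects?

416

Combine the congruences pairwise.
From N ≡ 13 (mod 31) write N = 13 + 31t. Substituting into N ≡ 0 (mod 16) gives 31t ≡ 3 (mod 16), and since 15⁻¹ ≡ 15 (mod 16), t ≡ 13. Hence N ≡ 13 + 31·13 = 416 (mod 496).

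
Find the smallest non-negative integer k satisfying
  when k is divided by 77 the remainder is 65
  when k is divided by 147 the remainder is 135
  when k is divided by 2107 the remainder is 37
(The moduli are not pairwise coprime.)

gcd(77, 147) = 7 and 7 | (135 − 65), so the pair is consistent; merging gives k ≡ 1605 (mod 1617), where 1617 = lcm(77, 147).
gcd(1617, 2107) = 49 and 49 | (37 − 1605), so the pair is consistent; merging gives k ≡ 48498 (mod 69531), where 69531 = lcm(1617, 2107).
The solution is unique modulo lcm(77, 147, 2107) = 69531.

48498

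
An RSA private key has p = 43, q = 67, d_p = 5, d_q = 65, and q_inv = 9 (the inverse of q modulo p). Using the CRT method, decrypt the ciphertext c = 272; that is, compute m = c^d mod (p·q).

754

m₁ = c^(d_p) mod p: c ≡ 14 (mod 43), and 14^5 mod 43 = 23.
m₂ = c^(d_q) mod q: c ≡ 4 (mod 67), and 4^65 mod 67 = 17.
h = q_inv·(m₁ − m₂) mod p = 9·(23 − 17) mod 43 = 11.
m = m₂ + h·q = 17 + 11·67 = 754.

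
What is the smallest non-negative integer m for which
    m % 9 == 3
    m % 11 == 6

Combine the congruences pairwise.
From m ≡ 3 (mod 9) write m = 3 + 9t. Substituting into m ≡ 6 (mod 11) gives 9t ≡ 3 (mod 11), and since 9⁻¹ ≡ 5 (mod 11), t ≡ 4. Hence m ≡ 3 + 9·4 = 39 (mod 99).

39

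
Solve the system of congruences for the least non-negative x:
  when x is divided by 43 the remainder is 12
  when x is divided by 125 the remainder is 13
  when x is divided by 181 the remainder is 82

Combine the congruences pairwise.
From x ≡ 12 (mod 43) write x = 12 + 43t. Substituting into x ≡ 13 (mod 125) gives 43t ≡ 1 (mod 125), and since 43⁻¹ ≡ 32 (mod 125), t ≡ 32. Hence x ≡ 12 + 43·32 = 1388 (mod 5375).
From x ≡ 1388 (mod 5375) write x = 1388 + 5375t. Substituting into x ≡ 82 (mod 181) gives 5375t ≡ 142 (mod 181), and since 126⁻¹ ≡ 102 (mod 181), t ≡ 4. Hence x ≡ 1388 + 5375·4 = 22888 (mod 972875).

22888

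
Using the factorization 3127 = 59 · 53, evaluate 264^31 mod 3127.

Mod 59: 264 ≡ 28; 28^31 ≡ 17 (mod 59).
Mod 53: 264 ≡ 52; 52^31 ≡ 52 (mod 53).
Combine by CRT: x ≡ 17 (mod 59), x ≡ 52 (mod 53) ⇒ x ≡ 2967 (mod 3127).

2967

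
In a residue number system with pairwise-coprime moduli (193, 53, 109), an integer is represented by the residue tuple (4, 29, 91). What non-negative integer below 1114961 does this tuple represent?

The moduli are pairwise coprime; N = 193·53·109 = 1114961.
N/193 = 5777; 5777 ≡ 180 (mod 193); 180·89 ≡ 1, so inverse 89.
N/53 = 21037; 21037 ≡ 49 (mod 53); 49·13 ≡ 1, so inverse 13.
N/109 = 10229; 10229 ≡ 92 (mod 109); 92·32 ≡ 1, so inverse 32.
x ≡ 4·5777·89 + 29·21037·13 + 91·10229·32 = 39774409.
39774409 mod 1114961 = 750774.

750774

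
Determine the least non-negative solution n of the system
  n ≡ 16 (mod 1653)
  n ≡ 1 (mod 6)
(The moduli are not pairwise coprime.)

gcd(1653, 6) = 3 and 3 | (1 − 16), so the pair is consistent; merging gives n ≡ 1669 (mod 3306), where 3306 = lcm(1653, 6).
The solution is unique modulo lcm(1653, 6) = 3306.

1669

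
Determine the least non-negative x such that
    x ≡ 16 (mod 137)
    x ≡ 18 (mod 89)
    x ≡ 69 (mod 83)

418140

From x ≡ 16 (mod 137) write x = 16 + 137t. Substituting into x ≡ 18 (mod 89) gives 137t ≡ 2 (mod 89), and since 48⁻¹ ≡ 13 (mod 89), t ≡ 26. Hence x ≡ 16 + 137·26 = 3578 (mod 12193).
From x ≡ 3578 (mod 12193) write x = 3578 + 12193t. Substituting into x ≡ 69 (mod 83) gives 12193t ≡ 60 (mod 83), and since 75⁻¹ ≡ 31 (mod 83), t ≡ 34. Hence x ≡ 3578 + 12193·34 = 418140 (mod 1012019).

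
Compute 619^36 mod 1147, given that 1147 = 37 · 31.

1

Mod 37: 619 ≡ 27; since 36 | 36, by Fermat 27^36 ≡ 1 (mod 37).
Mod 31: 619 ≡ 30; by Fermat, exponent reduces to 36 mod 30 = 6; 30^6 ≡ 1 (mod 31).
Combine by CRT: x ≡ 1 (mod 37), x ≡ 1 (mod 31) ⇒ x ≡ 1 (mod 1147).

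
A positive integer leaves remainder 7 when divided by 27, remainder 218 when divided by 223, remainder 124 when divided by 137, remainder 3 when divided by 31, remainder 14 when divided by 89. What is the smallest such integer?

1529001502

From n ≡ 7 (mod 27) write n = 7 + 27t. Substituting into n ≡ 218 (mod 223) gives 27t ≡ 211 (mod 223), and since 27⁻¹ ≡ 190 (mod 223), t ≡ 173. Hence n ≡ 7 + 27·173 = 4678 (mod 6021).
From n ≡ 4678 (mod 6021) write n = 4678 + 6021t. Substituting into n ≡ 124 (mod 137) gives 6021t ≡ 104 (mod 137), and since 130⁻¹ ≡ 39 (mod 137), t ≡ 83. Hence n ≡ 4678 + 6021·83 = 504421 (mod 824877).
From n ≡ 504421 (mod 824877) write n = 504421 + 824877t. Substituting into n ≡ 3 (mod 31) gives 824877t ≡ 14 (mod 31), and since 29⁻¹ ≡ 15 (mod 31), t ≡ 24. Hence n ≡ 504421 + 824877·24 = 20301469 (mod 25571187).
From n ≡ 20301469 (mod 25571187) write n = 20301469 + 25571187t. Substituting into n ≡ 14 (mod 89) gives 25571187t ≡ 68 (mod 89), and since 63⁻¹ ≡ 65 (mod 89), t ≡ 59. Hence n ≡ 20301469 + 25571187·59 = 1529001502 (mod 2275835643).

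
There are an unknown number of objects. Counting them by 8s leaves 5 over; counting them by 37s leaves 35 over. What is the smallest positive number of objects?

109

Combine the congruences pairwise.
From N ≡ 5 (mod 8) write N = 5 + 8t. Substituting into N ≡ 35 (mod 37) gives 8t ≡ 30 (mod 37), and since 8⁻¹ ≡ 14 (mod 37), t ≡ 13. Hence N ≡ 5 + 8·13 = 109 (mod 296).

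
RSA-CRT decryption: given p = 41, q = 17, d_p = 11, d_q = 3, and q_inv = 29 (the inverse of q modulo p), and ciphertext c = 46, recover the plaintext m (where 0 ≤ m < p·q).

m₁ = c^(d_p) mod p: c ≡ 5 (mod 41), and 5^11 mod 41 = 36.
m₂ = c^(d_q) mod q: c ≡ 12 (mod 17), and 12^3 mod 17 = 11.
h = q_inv·(m₁ − m₂) mod p = 29·(36 − 11) mod 41 = 28.
m = m₂ + h·q = 11 + 28·17 = 487.

487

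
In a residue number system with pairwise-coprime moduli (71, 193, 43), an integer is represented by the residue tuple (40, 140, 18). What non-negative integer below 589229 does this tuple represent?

97026

The moduli are pairwise coprime; N = 71·193·43 = 589229.
N/71 = 8299; 8299 ≡ 63 (mod 71); 63·62 ≡ 1, so inverse 62.
N/193 = 3053; 3053 ≡ 158 (mod 193); 158·11 ≡ 1, so inverse 11.
N/43 = 13703; 13703 ≡ 29 (mod 43); 29·3 ≡ 1, so inverse 3.
x ≡ 40·8299·62 + 140·3053·11 + 18·13703·3 = 26023102.
26023102 mod 589229 = 97026.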